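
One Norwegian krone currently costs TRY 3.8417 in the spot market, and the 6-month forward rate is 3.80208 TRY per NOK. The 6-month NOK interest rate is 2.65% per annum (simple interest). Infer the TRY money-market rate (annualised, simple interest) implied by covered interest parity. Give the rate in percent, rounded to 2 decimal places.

0.56%

T = 6/12 years.
By CIP, F/S equals the TRY-to-NOK growth ratio: 3.80208/3.8417 = 0.9896869.
NOK growth factor: 1 + 0.0265×6/12 = 1.013250.
That pins the TRY growth at 1.0028003.
r = (1.0028003 − 1)/(6/12) = 0.005601 → 0.56%.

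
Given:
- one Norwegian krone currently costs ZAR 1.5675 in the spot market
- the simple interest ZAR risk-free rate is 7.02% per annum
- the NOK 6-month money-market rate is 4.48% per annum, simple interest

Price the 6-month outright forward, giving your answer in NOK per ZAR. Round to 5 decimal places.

0.63013

T = 6/12 years.
ZAR accumulates by 1 + 0.0702×6/12 = 1.035100.
NOK growth factor: 1 + 0.0448×6/12 = 1.022400.
CIP: F = S · (grow ZAR)/(grow NOK) = 1.5675 × 1.035100/1.022400 = 1.586971 ZAR per NOK.
Quoted the other way: 1/1.586971 = 0.63013 NOK per ZAR.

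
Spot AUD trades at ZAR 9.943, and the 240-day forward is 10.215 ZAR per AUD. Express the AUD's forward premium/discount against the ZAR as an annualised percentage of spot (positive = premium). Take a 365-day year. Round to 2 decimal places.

+4.16%

T = 240/365 years.
AUD trades forward at +2.73559% vs spot over the period.
×(1/T) gives 4.16% p.a.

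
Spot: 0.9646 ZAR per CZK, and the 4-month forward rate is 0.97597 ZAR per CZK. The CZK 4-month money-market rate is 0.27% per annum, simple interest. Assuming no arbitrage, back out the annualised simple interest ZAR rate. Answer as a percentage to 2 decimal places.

T = 4/12 years.
CIP gives F = S · g_ZAR/g_CZK, so g_ZAR/g_CZK = 0.97597/0.9646 = 1.0117873.
CZK growth factor: 1 + 0.0027×4/12 = 1.000900.
That pins the ZAR growth at 1.0126979.
r = (1.0126979 − 1)/(4/12) = 0.038094 → 3.81%.

3.81%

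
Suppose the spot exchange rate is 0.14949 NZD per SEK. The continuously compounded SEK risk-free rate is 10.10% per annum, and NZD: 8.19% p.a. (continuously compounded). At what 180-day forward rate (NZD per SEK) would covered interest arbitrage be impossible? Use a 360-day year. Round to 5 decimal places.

T = 180/360 years.
NZD growth factor: e^(0.0819×180/360) = 1.041800.
SEK accumulates by e^(0.1010×180/360) = 1.0517969.
Forward (NZD per SEK) = 0.14949 × 1.041800 / 1.0517969 = 0.1480692.

0.14807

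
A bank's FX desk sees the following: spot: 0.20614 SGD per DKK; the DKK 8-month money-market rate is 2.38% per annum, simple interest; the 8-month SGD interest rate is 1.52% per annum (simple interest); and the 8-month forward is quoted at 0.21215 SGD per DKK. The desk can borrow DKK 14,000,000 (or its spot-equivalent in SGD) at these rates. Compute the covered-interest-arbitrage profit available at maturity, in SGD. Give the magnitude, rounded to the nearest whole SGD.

SGD 102,021

T = 8/12 years.
Keep in DKK, deliver into the forward: 14,000,000·1.015866667·0.21215 = SGD 3,017,225.59.
Swap to SGD now, deposit: 14,000,000·0.20614·1.010133333 = SGD 2,915,204.39.
The quoted forward overvalues DKK, so borrow SGD, buy DKK at spot, deposit the DKK at 2.38%, and sell the proceeds forward at 0.21215.
The gap between the two covered legs is SGD 102,021.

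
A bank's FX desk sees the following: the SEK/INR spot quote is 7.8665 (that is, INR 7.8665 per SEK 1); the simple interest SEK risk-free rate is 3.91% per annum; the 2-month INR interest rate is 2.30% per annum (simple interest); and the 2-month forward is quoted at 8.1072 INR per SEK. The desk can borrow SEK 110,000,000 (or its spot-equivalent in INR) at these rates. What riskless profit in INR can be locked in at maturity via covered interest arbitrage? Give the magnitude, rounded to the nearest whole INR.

INR 28,971,470

T = 2/12 years.
Route A — deposit SEK, sell forward: 110,000,000 × 1.00651666667 × 8.1072 = INR 897,603,511.20.
Route B — convert at spot, deposit INR: 110,000,000 × 7.8665 × 1.00383333333 = INR 868,632,040.83.
The quoted forward overvalues SEK, so borrow INR, buy SEK at spot, deposit the SEK at 3.91%, and sell the proceeds forward at 8.1072.
The gap between the two covered legs is INR 28,971,470.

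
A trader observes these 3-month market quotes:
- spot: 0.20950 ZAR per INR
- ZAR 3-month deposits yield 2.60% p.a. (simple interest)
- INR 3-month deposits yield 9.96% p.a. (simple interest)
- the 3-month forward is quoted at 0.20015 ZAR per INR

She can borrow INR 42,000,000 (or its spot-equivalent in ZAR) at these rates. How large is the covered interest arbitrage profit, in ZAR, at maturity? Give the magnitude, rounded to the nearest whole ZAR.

ZAR 240,577

T = 3/12 years.
Keep in INR, deliver into the forward: 42,000,000·1.024900·0.20015 = ZAR 8,615,616.87.
Swap to ZAR now, deposit: 42,000,000·0.20950·1.006500 = ZAR 8,856,193.50.
The quoted forward undervalues INR, so borrow INR, convert to ZAR at spot, deposit the ZAR at 2.60%, and buy INR forward at 0.20015 to cover the loan.
Profit = 8,856,193.50 − 8,615,616.87 = ZAR 240,577.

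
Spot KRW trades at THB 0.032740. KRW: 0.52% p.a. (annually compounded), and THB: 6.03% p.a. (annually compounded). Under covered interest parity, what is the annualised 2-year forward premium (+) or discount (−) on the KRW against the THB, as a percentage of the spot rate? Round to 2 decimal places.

+5.63%

T = 2 years.
CIP forward (THB per KRW) = 0.03274 × 1.1242361/1.010427 = 0.036427659.
Annualised premium = (F − S)/S × (1/T) = (0.036427659 − 0.03274)/0.03274 ÷ 2 = 5.63%.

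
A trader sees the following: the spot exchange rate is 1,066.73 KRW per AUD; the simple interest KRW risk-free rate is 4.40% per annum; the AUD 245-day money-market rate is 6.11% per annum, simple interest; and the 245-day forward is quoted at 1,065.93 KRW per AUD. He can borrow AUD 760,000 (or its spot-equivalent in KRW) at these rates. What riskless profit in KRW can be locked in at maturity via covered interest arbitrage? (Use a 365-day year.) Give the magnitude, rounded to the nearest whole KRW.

KRW 8,672,516

T = 245/365 years.
Keep in AUD, deliver into the forward: 760,000·1.04101232877·1065.93 = KRW 843,331,166.42.
Swap to KRW now, deposit: 760,000·1066.73·1.02953424658 = KRW 834,658,650.81.
The quoted forward overvalues AUD, so borrow KRW, buy AUD at spot, deposit the AUD at 6.11%, and sell the proceeds forward at 1,065.93.
Arbitrage profit = |843,331,166.42 − 834,658,650.81| = KRW 8,672,516.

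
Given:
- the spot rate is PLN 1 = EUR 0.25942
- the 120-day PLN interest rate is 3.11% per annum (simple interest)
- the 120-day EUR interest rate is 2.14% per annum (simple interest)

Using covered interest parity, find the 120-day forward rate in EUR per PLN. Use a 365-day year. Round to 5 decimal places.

0.25860

T = 120/365 years.
EUR accumulates by 1 + 0.0214×120/365 = 1.0070356.
PLN accumulates by 1 + 0.0311×120/365 = 1.0102247.
Forward (EUR per PLN) = 0.25942 × 1.0070356 / 1.0102247 = 0.2586011.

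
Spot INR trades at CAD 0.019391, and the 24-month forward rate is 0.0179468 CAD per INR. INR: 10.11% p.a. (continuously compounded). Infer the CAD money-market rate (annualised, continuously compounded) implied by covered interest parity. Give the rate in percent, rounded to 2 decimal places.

6.24%

T = 2 years.
CIP gives F = S · g_CAD/g_INR, so g_CAD/g_INR = 0.0179468/0.019391 = 0.9255221.
The INR side grows by e^(0.1011×2) = 1.2240928.
That pins the CAD growth at 1.1329249.
r = ln(1.1329249)/2 = 0.062401 → 6.24%.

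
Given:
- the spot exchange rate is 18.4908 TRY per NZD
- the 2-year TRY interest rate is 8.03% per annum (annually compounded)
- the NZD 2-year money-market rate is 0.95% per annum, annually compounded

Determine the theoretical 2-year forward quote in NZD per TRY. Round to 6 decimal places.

0.047225

T = 2 years.
Growth of 1 TRY over T: (1 + 0.0803)^2 = 1.1670481.
NZD accumulates by (1 + 0.0095)^2 = 1.0190903.
Forward (TRY per NZD) = 18.4908 × 1.1670481 / 1.0190903 = 21.17541.
Invert for NZD per TRY: 1 / 21.17541 = 0.047225.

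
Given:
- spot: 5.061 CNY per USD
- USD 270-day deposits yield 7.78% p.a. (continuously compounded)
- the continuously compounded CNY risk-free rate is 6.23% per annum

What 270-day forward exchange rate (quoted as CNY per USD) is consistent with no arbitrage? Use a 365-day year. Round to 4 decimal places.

T = 270/365 years.
Growth of 1 CNY over T: e^(0.0623×270/365) = 1.0471633.
Growth of 1 USD over T: e^(0.0778×270/365) = 1.059239.
Forward (CNY per USD) = 5.061 × 1.0471633 / 1.059239 = 5.003303.

5.0033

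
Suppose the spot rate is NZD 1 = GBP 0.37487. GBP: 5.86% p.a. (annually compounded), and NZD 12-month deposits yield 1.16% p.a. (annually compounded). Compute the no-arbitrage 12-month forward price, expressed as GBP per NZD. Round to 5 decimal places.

T = 1 year.
GBP growth factor: (1 + 0.0586)^1 = 1.058600.
Growth of 1 NZD over T: (1 + 0.0116)^1 = 1.011600.
So F = 0.37487 × 1.058600 / 1.011600 = 0.3922869 (GBP/NZD).

0.39229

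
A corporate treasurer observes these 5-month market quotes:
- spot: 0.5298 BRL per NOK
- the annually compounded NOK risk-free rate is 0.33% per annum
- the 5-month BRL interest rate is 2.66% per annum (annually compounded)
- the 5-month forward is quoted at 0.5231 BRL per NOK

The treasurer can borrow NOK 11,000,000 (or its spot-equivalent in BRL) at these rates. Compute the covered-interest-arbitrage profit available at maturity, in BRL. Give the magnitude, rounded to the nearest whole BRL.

BRL 129,893

T = 5/12 years.
Invest the NOK and cover forward: 11,000,000 × 1.001373679 × 0.5231 = BRL 5,762,004.29.
Convert at spot and invest in BRL: 11,000,000 × 0.5298 × 1.010998532 = BRL 5,891,897.24.
The quoted forward undervalues NOK, so borrow NOK, convert to BRL at spot, deposit the BRL at 2.66%, and buy NOK forward at 0.5231 to cover the loan.
Arbitrage profit = |5,762,004.29 − 5,891,897.24| = BRL 129,893.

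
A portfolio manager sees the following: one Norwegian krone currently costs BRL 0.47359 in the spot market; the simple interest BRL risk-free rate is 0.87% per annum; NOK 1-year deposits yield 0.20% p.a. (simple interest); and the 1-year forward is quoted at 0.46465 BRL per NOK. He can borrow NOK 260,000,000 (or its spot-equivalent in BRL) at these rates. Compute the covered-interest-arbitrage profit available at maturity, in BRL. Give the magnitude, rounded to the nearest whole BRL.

T = 1 year.
Keep in NOK, deliver into the forward: 260,000,000·1.002000·0.46465 = BRL 121,050,618.00.
Swap to BRL now, deposit: 260,000,000·0.47359·1.008700 = BRL 124,204,660.58.
The quoted forward undervalues NOK, so borrow NOK, convert to BRL at spot, deposit the BRL at 0.87%, and buy NOK forward at 0.46465 to cover the loan.
Profit = 124,204,660.58 − 121,050,618.00 = BRL 3,154,043.

BRL 3,154,043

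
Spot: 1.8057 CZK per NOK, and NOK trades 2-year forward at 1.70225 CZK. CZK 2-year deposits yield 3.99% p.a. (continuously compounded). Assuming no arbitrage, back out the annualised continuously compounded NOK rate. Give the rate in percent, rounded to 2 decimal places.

T = 2 years.
By CIP, F/S equals the CZK-to-NOK growth ratio: 1.70225/1.8057 = 0.9427092.
CZK growth factor: e^(0.0399×2) = 1.0830704.
Hence g_NOK = 1.1488913.
Take logs: ln 1.1488913 / 2 = 0.069399, so 6.94%.

6.94%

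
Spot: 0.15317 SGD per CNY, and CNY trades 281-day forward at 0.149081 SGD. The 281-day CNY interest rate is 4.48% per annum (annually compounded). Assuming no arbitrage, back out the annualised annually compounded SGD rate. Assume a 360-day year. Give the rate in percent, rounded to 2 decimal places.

T = 281/360 years.
F/S = 0.149081/0.15317 = 0.9733042 = (growth of SGD) / (growth of CNY).
CNY growth factor: (1 + 0.0448)^(281/360) = 1.0348001.
That pins the SGD growth at 1.0071753.
Annualise: 1.0071753^(360/281) − 1 = 0.009202 = 0.92%.

0.92%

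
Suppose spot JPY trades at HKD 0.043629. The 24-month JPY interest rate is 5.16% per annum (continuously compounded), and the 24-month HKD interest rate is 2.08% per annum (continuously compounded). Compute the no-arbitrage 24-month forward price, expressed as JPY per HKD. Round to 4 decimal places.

24.3768

T = 2 years.
HKD growth factor: e^(0.0208×2) = 1.0424774.
JPY growth factor: e^(0.0516×2) = 1.10871313.
So F = 0.043629 × 1.0424774 / 1.10871313 = 0.041022556 (HKD/JPY).
Quoted the other way: 1/0.041022556 = 24.3768 JPY per HKD.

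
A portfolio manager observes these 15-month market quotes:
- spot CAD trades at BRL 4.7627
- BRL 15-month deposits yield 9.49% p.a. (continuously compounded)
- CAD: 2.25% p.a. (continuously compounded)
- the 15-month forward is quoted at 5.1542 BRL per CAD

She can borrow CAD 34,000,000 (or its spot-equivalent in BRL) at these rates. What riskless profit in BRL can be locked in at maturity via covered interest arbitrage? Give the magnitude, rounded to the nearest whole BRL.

BRL 2,085,255

T = 15/12 years.
Invest the CAD and cover forward: 34,000,000 × 1.02852424192 × 5.1542 = BRL 180,241,468.02.
Convert at spot and invest in BRL: 34,000,000 × 4.7627 × 1.12594760876 = BRL 182,326,722.99.
The quoted forward undervalues CAD, so borrow CAD, convert to BRL at spot, deposit the BRL at 9.49%, and buy CAD forward at 5.1542 to cover the loan.
Arbitrage profit = |180,241,468.02 − 182,326,722.99| = BRL 2,085,255.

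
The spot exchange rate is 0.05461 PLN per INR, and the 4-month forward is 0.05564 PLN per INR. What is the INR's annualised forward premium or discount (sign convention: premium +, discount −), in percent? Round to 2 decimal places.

T = 4/12 years.
INR trades forward at +1.88610% vs spot over the period.
Annualise by dividing by T: 0.0188610 / (4/12) = 0.056583 → 5.66%.

+5.66%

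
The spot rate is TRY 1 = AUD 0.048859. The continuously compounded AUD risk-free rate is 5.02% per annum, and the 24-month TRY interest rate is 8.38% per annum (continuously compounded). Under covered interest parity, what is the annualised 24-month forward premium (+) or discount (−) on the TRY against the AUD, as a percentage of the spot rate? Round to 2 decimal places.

T = 2 years.
CIP forward (AUD per TRY) = 0.048859 × 1.1056131/1.1824635 = 0.045683567.
(F − S)/S ÷ T = (0.045683567 − 0.048859)/0.048859/2 = -0.032496 → -3.25%.

-3.25%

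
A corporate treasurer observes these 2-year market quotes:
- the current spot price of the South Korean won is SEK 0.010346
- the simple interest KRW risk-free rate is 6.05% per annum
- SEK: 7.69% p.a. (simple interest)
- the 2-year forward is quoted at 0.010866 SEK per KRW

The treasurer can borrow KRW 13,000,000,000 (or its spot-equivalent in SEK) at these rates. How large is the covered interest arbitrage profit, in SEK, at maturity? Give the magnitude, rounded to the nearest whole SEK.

T = 2 years.
Route A — deposit KRW, sell forward: 13,000,000,000 × 1.121000 × 0.010866 = SEK 158,350,218.00.
Route B — convert at spot, deposit SEK: 13,000,000,000 × 0.010346 × 1.153800 = SEK 155,183,792.40.
The quoted forward overvalues KRW, so borrow SEK, buy KRW at spot, deposit the KRW at 6.05%, and sell the proceeds forward at 0.010866.
The gap between the two covered legs is SEK 3,166,426.

SEK 3,166,426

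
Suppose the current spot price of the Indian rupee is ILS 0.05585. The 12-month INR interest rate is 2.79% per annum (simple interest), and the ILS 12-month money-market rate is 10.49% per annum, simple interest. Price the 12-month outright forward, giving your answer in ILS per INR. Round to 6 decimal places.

T = 1 year.
Growth of 1 ILS over T: 1 + 0.1049×1 = 1.104900.
INR accumulates by 1 + 0.0279×1 = 1.027900.
So F = 0.05585 × 1.104900 / 1.027900 = 0.06003372 (ILS/INR).

0.060034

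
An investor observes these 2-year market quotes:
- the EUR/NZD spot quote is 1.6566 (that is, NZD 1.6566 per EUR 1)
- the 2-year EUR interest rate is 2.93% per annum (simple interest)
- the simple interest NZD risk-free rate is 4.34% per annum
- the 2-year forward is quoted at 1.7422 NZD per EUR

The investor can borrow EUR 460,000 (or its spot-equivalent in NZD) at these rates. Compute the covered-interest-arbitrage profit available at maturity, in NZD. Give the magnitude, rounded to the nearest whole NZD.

NZD 20,194

T = 2 years.
Route A — deposit EUR, sell forward: 460,000 × 1.058600 × 1.7422 = NZD 848,374.74.
Route B — convert at spot, deposit NZD: 460,000 × 1.6566 × 1.086800 = NZD 828,180.72.
The quoted forward overvalues EUR, so borrow NZD, buy EUR at spot, deposit the EUR at 2.93%, and sell the proceeds forward at 1.7422.
Arbitrage profit = |848,374.74 − 828,180.72| = NZD 20,194.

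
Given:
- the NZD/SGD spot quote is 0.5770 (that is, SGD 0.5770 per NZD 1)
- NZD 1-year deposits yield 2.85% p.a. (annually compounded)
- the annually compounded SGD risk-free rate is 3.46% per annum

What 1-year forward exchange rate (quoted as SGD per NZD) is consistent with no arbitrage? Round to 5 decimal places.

0.58042

T = 1 year.
Growth of 1 SGD over T: (1 + 0.0346)^1 = 1.034600.
NZD accumulates by (1 + 0.0285)^1 = 1.028500.
So F = 0.577 × 1.034600 / 1.028500 = 0.5804222 (SGD/NZD).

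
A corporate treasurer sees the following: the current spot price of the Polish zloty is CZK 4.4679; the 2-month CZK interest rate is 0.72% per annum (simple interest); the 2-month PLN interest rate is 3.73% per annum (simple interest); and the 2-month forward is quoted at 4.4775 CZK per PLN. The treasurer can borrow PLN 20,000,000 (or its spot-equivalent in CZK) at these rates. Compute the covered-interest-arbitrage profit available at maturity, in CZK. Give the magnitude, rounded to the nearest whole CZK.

CZK 641,473

T = 2/12 years.
Invest the PLN and cover forward: 20,000,000 × 1.0062166667 × 4.4775 = CZK 90,106,702.50.
Convert at spot and invest in CZK: 20,000,000 × 4.4679 × 1.001200 = CZK 89,465,229.60.
The quoted forward overvalues PLN, so borrow CZK, buy PLN at spot, deposit the PLN at 3.73%, and sell the proceeds forward at 4.4775.
Profit = 90,106,702.50 − 89,465,229.60 = CZK 641,473.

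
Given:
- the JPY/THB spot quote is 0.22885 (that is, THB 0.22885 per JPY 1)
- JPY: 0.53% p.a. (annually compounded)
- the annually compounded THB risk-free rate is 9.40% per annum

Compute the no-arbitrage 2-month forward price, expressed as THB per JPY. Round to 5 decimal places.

T = 2/12 years.
Growth of 1 THB over T: (1 + 0.0940)^(2/12) = 1.0150861.
Growth of 1 JPY over T: (1 + 0.0053)^(2/12) = 1.0008814.
CIP: F = S · (grow THB)/(grow JPY) = 0.22885 × 1.0150861/1.0008814 = 0.2320979 THB per JPY.

0.23210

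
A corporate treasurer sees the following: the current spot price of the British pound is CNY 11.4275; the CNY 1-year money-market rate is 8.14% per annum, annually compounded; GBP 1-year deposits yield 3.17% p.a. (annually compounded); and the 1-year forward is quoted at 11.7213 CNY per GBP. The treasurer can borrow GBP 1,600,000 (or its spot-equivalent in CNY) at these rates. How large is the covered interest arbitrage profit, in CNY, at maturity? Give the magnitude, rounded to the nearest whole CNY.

T = 1 year.
Keep in GBP, deliver into the forward: 1,600,000·1.031700·11.7213 = CNY 19,348,584.34.
Swap to CNY now, deposit: 1,600,000·11.4275·1.081400 = CNY 19,772,317.60.
The quoted forward undervalues GBP, so borrow GBP, convert to CNY at spot, deposit the CNY at 8.14%, and buy GBP forward at 11.7213 to cover the loan.
Arbitrage profit = |19,348,584.34 − 19,772,317.60| = CNY 423,733.

CNY 423,733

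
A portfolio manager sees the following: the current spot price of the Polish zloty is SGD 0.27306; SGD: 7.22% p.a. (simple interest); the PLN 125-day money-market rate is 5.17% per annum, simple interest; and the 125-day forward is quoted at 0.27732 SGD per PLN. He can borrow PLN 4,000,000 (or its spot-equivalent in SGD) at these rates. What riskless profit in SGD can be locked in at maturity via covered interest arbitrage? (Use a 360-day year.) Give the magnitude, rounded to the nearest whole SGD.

SGD 9,571

T = 125/360 years.
Keep in PLN, deliver into the forward: 4,000,000·1.017951389·0.27732 = SGD 1,129,193.12.
Swap to SGD now, deposit: 4,000,000·0.27306·1.025069444 = SGD 1,119,621.85.
The quoted forward overvalues PLN, so borrow SGD, buy PLN at spot, deposit the PLN at 5.17%, and sell the proceeds forward at 0.27732.
The gap between the two covered legs is SGD 9,571.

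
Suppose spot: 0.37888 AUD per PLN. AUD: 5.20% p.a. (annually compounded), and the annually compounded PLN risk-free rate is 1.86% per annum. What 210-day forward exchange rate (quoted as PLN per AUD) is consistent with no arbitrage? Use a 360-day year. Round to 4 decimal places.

T = 210/360 years.
Growth of 1 AUD over T: (1 + 0.0520)^(210/360) = 1.0300125.
Growth of 1 PLN over T: (1 + 0.0186)^(210/360) = 1.0108083.
So F = 0.37888 × 1.0300125 / 1.0108083 = 0.3860783 (AUD/PLN).
Quoted the other way: 1/0.3860783 = 2.5901 PLN per AUD.

2.5901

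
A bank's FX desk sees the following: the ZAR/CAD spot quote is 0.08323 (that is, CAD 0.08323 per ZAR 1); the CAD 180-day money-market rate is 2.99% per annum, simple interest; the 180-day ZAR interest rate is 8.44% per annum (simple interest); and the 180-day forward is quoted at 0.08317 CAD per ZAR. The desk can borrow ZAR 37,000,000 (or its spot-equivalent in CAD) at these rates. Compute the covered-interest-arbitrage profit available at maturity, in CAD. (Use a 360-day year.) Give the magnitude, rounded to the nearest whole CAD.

T = 180/360 years.
Invest the ZAR and cover forward: 37,000,000 × 1.042200 × 0.08317 = CAD 3,207,151.64.
Convert at spot and invest in CAD: 37,000,000 × 0.08323 × 1.014950 = CAD 3,125,548.67.
The quoted forward overvalues ZAR, so borrow CAD, buy ZAR at spot, deposit the ZAR at 8.44%, and sell the proceeds forward at 0.08317.
The gap between the two covered legs is CAD 81,603.

CAD 81,603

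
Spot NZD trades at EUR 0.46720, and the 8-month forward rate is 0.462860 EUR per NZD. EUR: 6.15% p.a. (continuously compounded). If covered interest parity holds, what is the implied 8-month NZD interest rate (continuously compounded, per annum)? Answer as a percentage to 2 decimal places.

T = 8/12 years.
F/S = 0.46286/0.4672 = 0.9907106 = (growth of EUR) / (growth of NZD).
EUR growth factor: e^(0.0615×8/12) = 1.0418521.
So the NZD growth factor = 1.051621.
r = ln(1.051621)/(8/12) = 0.075499 → 7.55%.

7.55%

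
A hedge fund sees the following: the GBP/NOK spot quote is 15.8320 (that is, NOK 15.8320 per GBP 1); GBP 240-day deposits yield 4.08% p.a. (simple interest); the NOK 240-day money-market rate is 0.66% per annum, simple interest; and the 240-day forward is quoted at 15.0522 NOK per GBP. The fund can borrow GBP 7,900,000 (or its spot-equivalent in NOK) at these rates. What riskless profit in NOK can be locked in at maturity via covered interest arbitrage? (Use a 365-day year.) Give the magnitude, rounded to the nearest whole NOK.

T = 240/365 years.
Keep in GBP, deliver into the forward: 7,900,000·1.02682739726·15.0522 = NOK 122,102,489.66.
Swap to NOK now, deposit: 7,900,000·15.8320·1.00433972603 = NOK 125,615,581.69.
The quoted forward undervalues GBP, so borrow GBP, convert to NOK at spot, deposit the NOK at 0.66%, and buy GBP forward at 15.0522 to cover the loan.
Profit = 125,615,581.69 − 122,102,489.66 = NOK 3,513,092.

NOK 3,513,092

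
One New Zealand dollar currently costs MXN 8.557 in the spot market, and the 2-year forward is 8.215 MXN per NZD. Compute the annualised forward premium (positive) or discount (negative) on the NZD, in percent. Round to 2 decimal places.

-2.00%

T = 2 years.
NZD trades forward at -3.99673% vs spot over the period.
×(1/T) gives -2.00% p.a.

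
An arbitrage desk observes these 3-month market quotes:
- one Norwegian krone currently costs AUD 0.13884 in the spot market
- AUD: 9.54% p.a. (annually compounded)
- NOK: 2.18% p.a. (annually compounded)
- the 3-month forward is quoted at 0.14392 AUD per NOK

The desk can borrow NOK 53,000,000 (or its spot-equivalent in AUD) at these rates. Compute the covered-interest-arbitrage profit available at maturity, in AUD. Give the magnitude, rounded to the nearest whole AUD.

T = 3/12 years.
Keep in NOK, deliver into the forward: 53,000,000·1.005406004·0.14392 = AUD 7,668,995.70.
Swap to AUD now, deposit: 53,000,000·0.13884·1.023041342 = AUD 7,528,070.18.
The quoted forward overvalues NOK, so borrow AUD, buy NOK at spot, deposit the NOK at 2.18%, and sell the proceeds forward at 0.14392.
Profit = 7,668,995.70 − 7,528,070.18 = AUD 140,926.

AUD 140,926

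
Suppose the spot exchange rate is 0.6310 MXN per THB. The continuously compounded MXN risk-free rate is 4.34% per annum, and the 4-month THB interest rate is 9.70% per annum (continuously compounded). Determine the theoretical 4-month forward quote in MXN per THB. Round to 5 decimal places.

0.61983

T = 4/12 years.
MXN growth factor: e^(0.0434×4/12) = 1.0145718.
Growth of 1 THB over T: e^(0.0970×4/12) = 1.0328617.
CIP: F = S · (grow MXN)/(grow THB) = 0.631 × 1.0145718/1.0328617 = 0.6198263 MXN per THB.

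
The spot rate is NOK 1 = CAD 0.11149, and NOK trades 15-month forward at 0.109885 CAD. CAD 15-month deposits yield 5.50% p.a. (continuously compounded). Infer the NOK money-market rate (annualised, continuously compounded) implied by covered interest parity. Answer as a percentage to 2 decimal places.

6.66%

T = 15/12 years.
By CIP, F/S equals the CAD-to-NOK growth ratio: 0.109885/0.11149 = 0.9856041.
The CAD side grows by e^(0.0550×15/12) = 1.0711684.
So the NOK growth factor = 1.0868141.
r = ln(1.0868141)/(15/12) = 0.066600 → 6.66%.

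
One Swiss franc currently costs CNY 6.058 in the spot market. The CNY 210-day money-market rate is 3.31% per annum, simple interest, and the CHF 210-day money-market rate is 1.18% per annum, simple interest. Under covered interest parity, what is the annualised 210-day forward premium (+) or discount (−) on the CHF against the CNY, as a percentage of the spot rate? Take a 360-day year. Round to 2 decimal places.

+2.12%

T = 210/360 years.
No-arbitrage forward: 6.058 × 1.0193083 / 1.0068833 = 6.132756 CNY/CHF.
(F − S)/S ÷ T = (6.132756 − 6.058)/6.058/(210/360) = 0.021154 → 2.12%.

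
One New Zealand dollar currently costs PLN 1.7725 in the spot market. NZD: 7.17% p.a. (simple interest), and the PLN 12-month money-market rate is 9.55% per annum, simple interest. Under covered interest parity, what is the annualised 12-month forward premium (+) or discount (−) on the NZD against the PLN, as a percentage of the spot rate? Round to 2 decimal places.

T = 1 year.
F = S · g_PLN/g_NZD = 1.7725 × 1.095500/1.071700 = 1.8118632.
(F − S)/S ÷ T = (1.8118632 − 1.7725)/1.7725/1 = 0.022208 → 2.22%.

+2.22%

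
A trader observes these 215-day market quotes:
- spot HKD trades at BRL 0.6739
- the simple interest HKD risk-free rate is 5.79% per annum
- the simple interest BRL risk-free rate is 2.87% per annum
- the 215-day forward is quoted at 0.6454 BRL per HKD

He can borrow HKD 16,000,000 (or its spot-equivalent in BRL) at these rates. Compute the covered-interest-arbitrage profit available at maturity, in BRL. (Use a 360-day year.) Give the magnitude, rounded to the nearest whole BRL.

T = 215/360 years.
Route A — deposit HKD, sell forward: 16,000,000 × 1.0345791667 × 0.6454 = BRL 10,683,478.31.
Route B — convert at spot, deposit BRL: 16,000,000 × 0.6739 × 1.0171402778 = BRL 10,967,213.33.
The quoted forward undervalues HKD, so borrow HKD, convert to BRL at spot, deposit the BRL at 2.87%, and buy HKD forward at 0.6454 to cover the loan.
Arbitrage profit = |10,683,478.31 − 10,967,213.33| = BRL 283,735.

BRL 283,735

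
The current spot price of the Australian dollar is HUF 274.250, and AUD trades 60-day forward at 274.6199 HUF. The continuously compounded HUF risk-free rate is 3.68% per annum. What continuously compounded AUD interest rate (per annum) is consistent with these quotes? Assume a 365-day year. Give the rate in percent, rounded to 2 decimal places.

T = 60/365 years.
By CIP, F/S equals the HUF-to-AUD growth ratio: 274.6199/274.25 = 1.0013488.
HUF growth factor: e^(0.0368×60/365) = 1.0060676.
That pins the AUD growth at 1.0047124.
r = ln(1.0047124)/(60/365) = 0.028600 → 2.86%.

2.86%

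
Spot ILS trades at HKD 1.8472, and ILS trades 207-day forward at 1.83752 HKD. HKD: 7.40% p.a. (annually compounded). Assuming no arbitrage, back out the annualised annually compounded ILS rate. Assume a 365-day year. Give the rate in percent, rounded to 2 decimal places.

T = 207/365 years.
By CIP, F/S equals the HKD-to-ILS growth ratio: 1.83752/1.8472 = 0.9947596.
HKD growth factor: (1 + 0.0740)^(207/365) = 1.0413177.
Hence g_ILS = 1.0468034.
Annualise: 1.0468034^(365/207) − 1 = 0.083996 = 8.40%.

8.40%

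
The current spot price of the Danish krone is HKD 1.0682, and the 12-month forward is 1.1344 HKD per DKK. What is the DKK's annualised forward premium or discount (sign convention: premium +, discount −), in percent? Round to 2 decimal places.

T = 1 year.
DKK trades forward at +6.19734% vs spot over the period.
×(1/T) gives 6.20% p.a.

+6.20%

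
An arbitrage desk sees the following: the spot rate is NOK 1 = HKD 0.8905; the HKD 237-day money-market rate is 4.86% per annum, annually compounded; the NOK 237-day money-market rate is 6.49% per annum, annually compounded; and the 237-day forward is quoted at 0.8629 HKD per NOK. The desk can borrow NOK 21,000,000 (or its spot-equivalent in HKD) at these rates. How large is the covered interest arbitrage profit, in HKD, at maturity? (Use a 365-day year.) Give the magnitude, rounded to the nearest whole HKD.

T = 237/365 years.
Invest the NOK and cover forward: 21,000,000 × 1.0416745001 × 0.8629 = HKD 18,876,079.45.
Convert at spot and invest in HKD: 21,000,000 × 0.8905 × 1.0312935187 = HKD 19,285,704.45.
The quoted forward undervalues NOK, so borrow NOK, convert to HKD at spot, deposit the HKD at 4.86%, and buy NOK forward at 0.8629 to cover the loan.
The gap between the two covered legs is HKD 409,625.

HKD 409,625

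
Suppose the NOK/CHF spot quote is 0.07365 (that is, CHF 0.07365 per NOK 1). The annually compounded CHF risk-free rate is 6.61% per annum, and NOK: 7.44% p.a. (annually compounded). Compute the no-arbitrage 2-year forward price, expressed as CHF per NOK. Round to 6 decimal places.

T = 2 years.
CHF growth factor: (1 + 0.0661)^2 = 1.1365692.
NOK growth factor: (1 + 0.0744)^2 = 1.1543354.
Forward (CHF per NOK) = 0.07365 × 1.1365692 / 1.1543354 = 0.07251646.

0.072516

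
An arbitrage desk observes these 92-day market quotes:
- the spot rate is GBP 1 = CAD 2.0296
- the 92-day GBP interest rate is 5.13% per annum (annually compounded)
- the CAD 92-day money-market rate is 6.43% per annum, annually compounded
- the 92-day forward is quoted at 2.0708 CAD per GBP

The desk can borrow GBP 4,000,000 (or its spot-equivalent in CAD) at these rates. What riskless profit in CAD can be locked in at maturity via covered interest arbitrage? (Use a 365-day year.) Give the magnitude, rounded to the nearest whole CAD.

T = 92/365 years.
Route A — deposit GBP, sell forward: 4,000,000 × 1.012689507 × 2.0708 = CAD 8,388,309.72.
Route B — convert at spot, deposit CAD: 4,000,000 × 2.0296 × 1.015831385 = CAD 8,246,925.52.
The quoted forward overvalues GBP, so borrow CAD, buy GBP at spot, deposit the GBP at 5.13%, and sell the proceeds forward at 2.0708.
Profit = 8,388,309.72 − 8,246,925.52 = CAD 141,384.

CAD 141,384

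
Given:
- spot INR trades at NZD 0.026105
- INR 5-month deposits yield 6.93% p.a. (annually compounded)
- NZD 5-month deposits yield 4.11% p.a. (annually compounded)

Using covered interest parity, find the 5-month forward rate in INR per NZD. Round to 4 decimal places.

T = 5/12 years.
Growth of 1 NZD over T: (1 + 0.0411)^(5/12) = 1.01692405.
INR growth factor: (1 + 0.0693)^(5/12) = 1.0283118.
Forward (NZD per INR) = 0.026105 × 1.01692405 / 1.0283118 = 0.025815908.
Quoted the other way: 1/0.025815908 = 38.7358 INR per NZD.

38.7358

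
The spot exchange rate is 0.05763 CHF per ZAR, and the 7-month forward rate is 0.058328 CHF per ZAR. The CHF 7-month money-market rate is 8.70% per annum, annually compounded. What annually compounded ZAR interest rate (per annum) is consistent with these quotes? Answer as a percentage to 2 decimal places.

6.48%

T = 7/12 years.
CIP gives F = S · g_CHF/g_ZAR, so g_CHF/g_ZAR = 0.058328/0.05763 = 1.0121117.
CHF growth factor: (1 + 0.0870)^(7/12) = 1.0498661.
That pins the ZAR growth at 1.0373026.
Annualise: 1.0373026^(12/7) − 1 = 0.064796 = 6.48%.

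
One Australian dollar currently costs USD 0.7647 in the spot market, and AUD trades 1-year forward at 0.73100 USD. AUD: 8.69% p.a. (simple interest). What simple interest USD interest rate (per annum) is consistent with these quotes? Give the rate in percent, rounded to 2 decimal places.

T = 1 year.
CIP gives F = S · g_USD/g_AUD, so g_USD/g_AUD = 0.731/0.7647 = 0.9559304.
AUD growth factor: 1 + 0.0869×1 = 1.086900.
So the USD growth factor = 1.0390008.
(1.0390008 − 1)/T = 0.039001, i.e. 3.90%.

3.90%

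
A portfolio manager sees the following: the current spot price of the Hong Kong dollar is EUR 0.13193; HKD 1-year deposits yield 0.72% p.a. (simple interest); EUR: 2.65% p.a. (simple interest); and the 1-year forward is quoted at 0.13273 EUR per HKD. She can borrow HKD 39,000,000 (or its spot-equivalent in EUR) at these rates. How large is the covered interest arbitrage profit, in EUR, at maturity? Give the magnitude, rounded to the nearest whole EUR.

T = 1 year.
Route A — deposit HKD, sell forward: 39,000,000 × 1.007200 × 0.13273 = EUR 5,213,740.58.
Route B — convert at spot, deposit EUR: 39,000,000 × 0.13193 × 1.026500 = EUR 5,281,619.66.
The quoted forward undervalues HKD, so borrow HKD, convert to EUR at spot, deposit the EUR at 2.65%, and buy HKD forward at 0.13273 to cover the loan.
Arbitrage profit = |5,213,740.58 − 5,281,619.66| = EUR 67,879.

EUR 67,879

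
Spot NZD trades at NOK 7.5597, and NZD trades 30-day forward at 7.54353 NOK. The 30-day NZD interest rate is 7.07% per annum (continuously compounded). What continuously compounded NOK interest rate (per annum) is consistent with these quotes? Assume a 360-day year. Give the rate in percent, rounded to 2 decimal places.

T = 30/360 years.
By CIP, F/S equals the NOK-to-NZD growth ratio: 7.54353/7.5597 = 0.9978610.
The NZD side grows by e^(0.0707×30/360) = 1.0059091.
That pins the NOK growth at 1.0037575.
Take logs: ln 1.0037575 / (30/360) = 0.045005, so 4.50%.

4.50%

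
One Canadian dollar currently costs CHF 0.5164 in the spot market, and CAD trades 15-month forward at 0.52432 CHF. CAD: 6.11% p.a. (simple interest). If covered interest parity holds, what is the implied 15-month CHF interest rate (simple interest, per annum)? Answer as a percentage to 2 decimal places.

7.43%

T = 15/12 years.
CIP gives F = S · g_CHF/g_CAD, so g_CHF/g_CAD = 0.52432/0.5164 = 1.0153369.
CAD growth factor: 1 + 0.0611×15/12 = 1.076375.
That pins the CHF growth at 1.0928833.
(1.0928833 − 1)/T = 0.074307, i.e. 7.43%.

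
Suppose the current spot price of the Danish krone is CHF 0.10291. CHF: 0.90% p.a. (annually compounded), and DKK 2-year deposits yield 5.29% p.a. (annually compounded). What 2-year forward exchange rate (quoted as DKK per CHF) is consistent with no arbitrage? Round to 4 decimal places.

10.5812

T = 2 years.
CHF growth factor: (1 + 0.0090)^2 = 1.018081.
DKK growth factor: (1 + 0.0529)^2 = 1.10859841.
CIP: F = S · (grow CHF)/(grow DKK) = 0.10291 × 1.018081/1.10859841 = 0.094507366 CHF per DKK.
Quoted the other way: 1/0.094507366 = 10.5812 DKK per CHF.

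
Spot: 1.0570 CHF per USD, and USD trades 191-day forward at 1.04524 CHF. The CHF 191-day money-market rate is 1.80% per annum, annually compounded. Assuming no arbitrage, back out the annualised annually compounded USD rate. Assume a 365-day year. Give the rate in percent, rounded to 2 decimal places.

4.00%

T = 191/365 years.
By CIP, F/S equals the CHF-to-USD growth ratio: 1.04524/1.057 = 0.9888742.
The CHF side grows by (1 + 0.0180)^(191/365) = 1.0093791.
That pins the USD growth at 1.0207356.
r = 1.0207356^(365/191) − 1 = 0.040000 → 4.00%.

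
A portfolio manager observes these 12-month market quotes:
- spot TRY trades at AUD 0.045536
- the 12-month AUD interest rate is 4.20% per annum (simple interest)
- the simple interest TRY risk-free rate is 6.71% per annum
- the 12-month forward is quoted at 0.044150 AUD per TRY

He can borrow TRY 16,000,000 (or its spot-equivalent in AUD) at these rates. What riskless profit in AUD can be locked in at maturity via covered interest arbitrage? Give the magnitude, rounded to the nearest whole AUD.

T = 1 year.
Invest the TRY and cover forward: 16,000,000 × 1.067100 × 0.044150 = AUD 753,799.44.
Convert at spot and invest in AUD: 16,000,000 × 0.045536 × 1.042000 = AUD 759,176.19.
The quoted forward undervalues TRY, so borrow TRY, convert to AUD at spot, deposit the AUD at 4.20%, and buy TRY forward at 0.044150 to cover the loan.
The gap between the two covered legs is AUD 5,377.

AUD 5,377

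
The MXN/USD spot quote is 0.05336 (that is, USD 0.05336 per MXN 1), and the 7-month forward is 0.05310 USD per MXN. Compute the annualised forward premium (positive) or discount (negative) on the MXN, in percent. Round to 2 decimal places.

T = 7/12 years.
Period premium: (0.05310 − 0.05336)/0.05336 = -0.0048726.
Annualise by dividing by T: -0.0048726 / (7/12) = -0.008353 → -0.84%.

-0.84%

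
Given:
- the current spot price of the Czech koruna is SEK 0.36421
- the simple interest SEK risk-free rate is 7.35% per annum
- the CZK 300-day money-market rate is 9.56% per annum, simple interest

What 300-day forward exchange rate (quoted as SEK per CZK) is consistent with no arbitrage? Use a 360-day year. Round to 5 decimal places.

0.35800

T = 300/360 years.
SEK accumulates by 1 + 0.0735×300/360 = 1.061250.
CZK growth factor: 1 + 0.0956×300/360 = 1.0796667.
So F = 0.36421 × 1.061250 / 1.0796667 = 0.3579974 (SEK/CZK).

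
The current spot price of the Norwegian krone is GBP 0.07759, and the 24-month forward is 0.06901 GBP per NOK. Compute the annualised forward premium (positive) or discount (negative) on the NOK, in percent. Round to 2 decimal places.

-5.53%

T = 2 years.
Period premium: (0.06901 − 0.07759)/0.07759 = -0.1105813.
Annualise by dividing by T: -0.1105813 / 2 = -0.055291 → -5.53%.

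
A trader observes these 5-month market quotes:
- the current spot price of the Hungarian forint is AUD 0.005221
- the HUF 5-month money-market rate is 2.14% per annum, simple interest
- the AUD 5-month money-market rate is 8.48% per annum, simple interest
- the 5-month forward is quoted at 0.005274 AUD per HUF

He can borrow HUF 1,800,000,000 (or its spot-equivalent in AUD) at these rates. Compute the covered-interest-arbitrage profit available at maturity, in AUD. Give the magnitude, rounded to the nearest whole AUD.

T = 5/12 years.
Invest the HUF and cover forward: 1,800,000,000 × 1.008916667 × 0.005274 = AUD 9,577,847.70.
Convert at spot and invest in AUD: 1,800,000,000 × 0.005221 × 1.035333333 = AUD 9,729,855.60.
The quoted forward undervalues HUF, so borrow HUF, convert to AUD at spot, deposit the AUD at 8.48%, and buy HUF forward at 0.005274 to cover the loan.
Profit = 9,729,855.60 − 9,577,847.70 = AUD 152,008.

AUD 152,008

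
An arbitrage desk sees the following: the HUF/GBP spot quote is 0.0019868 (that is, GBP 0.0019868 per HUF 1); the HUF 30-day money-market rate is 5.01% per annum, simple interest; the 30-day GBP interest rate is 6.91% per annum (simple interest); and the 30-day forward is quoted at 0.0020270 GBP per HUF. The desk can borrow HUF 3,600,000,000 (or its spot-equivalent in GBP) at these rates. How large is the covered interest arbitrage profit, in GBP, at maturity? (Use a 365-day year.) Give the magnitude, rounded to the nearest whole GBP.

GBP 134,146

T = 30/365 years.
Invest the HUF and cover forward: 3,600,000,000 × 1.004117808 × 0.0020270 = GBP 7,327,248.47.
Convert at spot and invest in GBP: 3,600,000,000 × 0.0019868 × 1.005679452 = GBP 7,193,102.17.
The quoted forward overvalues HUF, so borrow GBP, buy HUF at spot, deposit the HUF at 5.01%, and sell the proceeds forward at 0.0020270.
Arbitrage profit = |7,327,248.47 − 7,193,102.17| = GBP 134,146.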